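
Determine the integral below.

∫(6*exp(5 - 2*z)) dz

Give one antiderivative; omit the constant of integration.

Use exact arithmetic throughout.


Answer: -3*exp(5 - 2*z).


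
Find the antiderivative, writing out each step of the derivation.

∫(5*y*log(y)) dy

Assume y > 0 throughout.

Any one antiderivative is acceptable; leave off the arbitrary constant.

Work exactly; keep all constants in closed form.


Step 1. Integrate ∫(5*y*log(y)) dy by parts with u = log(y), dv = (5*y) dy, so v = 5*y**2/2 [assuming y > 0]: now 5*y**2*log(y)/2 + ∫(-5*y/2) dy.
Step 2. Evaluate the standard form: now 5*y**2*log(y)/2 - 5*y**2/4.
Answer: 5*y**2*log(y)/2 - 5*y**2/4.


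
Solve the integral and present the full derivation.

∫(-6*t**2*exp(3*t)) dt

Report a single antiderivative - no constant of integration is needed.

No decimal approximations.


Step 1. Integrate ∫(-6*t**2*exp(3*t)) dt by parts with u = t**2, dv = (-6*exp(3*t)) dt, so v = -2*exp(3*t): now -2*t**2*exp(3*t) + ∫(4*t*exp(3*t)) dt.
Step 2. Integrate ∫(4*t*exp(3*t)) dt by parts with u = t, dv = (4*exp(3*t)) dt, so v = 4*exp(3*t)/3: now -2*t**2*exp(3*t) + 4*t*exp(3*t)/3 + ∫(-4*exp(3*t)/3) dt.
Step 3. Evaluate the standard form: now -2*t**2*exp(3*t) + 4*t*exp(3*t)/3 - 4*exp(3*t)/9.
Answer: -2*t**2*exp(3*t) + 4*t*exp(3*t)/3 - 4*exp(3*t)/9.


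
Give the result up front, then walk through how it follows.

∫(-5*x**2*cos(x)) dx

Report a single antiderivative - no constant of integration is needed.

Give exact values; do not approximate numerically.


The answer is -5*x**2*sin(x) - 10*x*cos(x) + 10*sin(x).
Step 1. Integrate ∫(-5*x**2*cos(x)) dx by parts with u = x**2, dv = (-5*cos(x)) dx, so v = -5*sin(x): now -5*x**2*sin(x) + ∫(10*x*sin(x)) dx.
Step 2. Integrate ∫(10*x*sin(x)) dx by parts with u = x, dv = (10*sin(x)) dx, so v = -10*cos(x): now -5*x**2*sin(x) - 10*x*cos(x) + ∫(10*cos(x)) dx.
Step 3. Evaluate the standard form: now -5*x**2*sin(x) - 10*x*cos(x) + 10*sin(x).
Answer: -5*x**2*sin(x) - 10*x*cos(x) + 10*sin(x).


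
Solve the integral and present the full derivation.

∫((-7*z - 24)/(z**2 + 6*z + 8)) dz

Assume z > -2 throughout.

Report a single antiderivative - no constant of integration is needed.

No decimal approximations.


Step 1. Decompose ∫((-7*z - 24)/(z**2 + 6*z + 8)) dz by partial fractions, (-7*z - 24)/(z**2 + 6*z + 8) = -2/(z + 4) - 5/(z + 2): now ∫(-5/(z + 2)) dz + ∫(-2/(z + 4)) dz.
Step 2. Evaluate the standard form [assuming z > -4]: now -2*log(z + 4) + ∫(-5/(z + 2)) dz.
Step 3. Evaluate the standard form [assuming z > -2]: now -5*log(z + 2) - 2*log(z + 4).
Answer: -5*log(z + 2) - 2*log(z + 4).


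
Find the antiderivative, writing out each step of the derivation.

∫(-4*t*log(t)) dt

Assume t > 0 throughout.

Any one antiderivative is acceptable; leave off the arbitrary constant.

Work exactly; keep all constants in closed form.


Step 1. Integrate ∫(-4*t*log(t)) dt by parts with u = log(t), dv = (-4*t) dt, so v = -2*t**2 [assuming t > 0]: now -2*t**2*log(t) + ∫(2*t) dt.
Step 2. Evaluate the standard form: now -2*t**2*log(t) + t**2.
Answer: -2*t**2*log(t) + t**2.


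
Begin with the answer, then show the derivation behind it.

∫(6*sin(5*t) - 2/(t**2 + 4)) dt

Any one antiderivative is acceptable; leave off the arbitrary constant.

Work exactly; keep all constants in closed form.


The answer is -6*cos(5*t)/5 - atan(t/2).
Step 1. Rewrite: now ∫(-2/(t**2 + 4)) dt + ∫(6*sin(5*t)) dt.
Step 2. Evaluate the standard form: now -atan(t/2) + ∫(6*sin(5*t)) dt.
Step 3. Evaluate the standard form: now -6*cos(5*t)/5 - atan(t/2).
Answer: -6*cos(5*t)/5 - atan(t/2).


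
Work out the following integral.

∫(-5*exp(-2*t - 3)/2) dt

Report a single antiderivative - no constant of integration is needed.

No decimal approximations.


Answer: 5*exp(-2*t - 3)/4.


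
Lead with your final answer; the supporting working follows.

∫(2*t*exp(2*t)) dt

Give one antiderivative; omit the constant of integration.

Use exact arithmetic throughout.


The answer is t*exp(2*t) - exp(2*t)/2.
Step 1. Integrate ∫(2*t*exp(2*t)) dt by parts with u = t, dv = (2*exp(2*t)) dt, so v = exp(2*t): now t*exp(2*t) + ∫(-exp(2*t)) dt.
Step 2. Evaluate the standard form: now t*exp(2*t) - exp(2*t)/2.
Answer: t*exp(2*t) - exp(2*t)/2.


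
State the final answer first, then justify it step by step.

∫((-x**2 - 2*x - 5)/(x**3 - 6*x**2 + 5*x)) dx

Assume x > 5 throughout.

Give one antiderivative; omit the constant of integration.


The answer is -log(x) - 2*log(x - 5) + 2*log(x - 1).
Step 1. Decompose ∫((-x**2 - 2*x - 5)/(x**3 - 6*x**2 + 5*x)) dx by partial fractions, (-x**2 - 2*x - 5)/(x**3 - 6*x**2 + 5*x) = 2/(x - 1) - 2/(x - 5) - 1/x: now ∫(-1/x) dx + ∫(-2/(x - 5)) dx + ∫(2/(x - 1)) dx.
Step 2. Evaluate the standard form [assuming x > 0]: now -log(x) + ∫(-2/(x - 5)) dx + ∫(2/(x - 1)) dx.
Step 3. Evaluate the standard form [assuming x > 5]: now -log(x) - 2*log(x - 5) + ∫(2/(x - 1)) dx.
Step 4. Evaluate the standard form [assuming x > 1]: now -log(x) - 2*log(x - 5) + 2*log(x - 1).
Answer: -log(x) - 2*log(x - 5) + 2*log(x - 1).


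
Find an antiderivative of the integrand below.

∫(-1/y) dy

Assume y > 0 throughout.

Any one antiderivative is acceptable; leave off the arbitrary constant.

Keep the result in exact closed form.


Answer: -log(y).


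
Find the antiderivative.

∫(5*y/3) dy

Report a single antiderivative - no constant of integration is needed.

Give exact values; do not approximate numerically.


Answer: 5*y**2/6.


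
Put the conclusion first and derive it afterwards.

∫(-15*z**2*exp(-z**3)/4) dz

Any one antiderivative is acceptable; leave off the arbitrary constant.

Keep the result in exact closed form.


The answer is 5*exp(-z**3)/4.
Step 1. Substitute u = z**3, turning ∫(-15*z**2*exp(-z**3)/4) dz into ∫(-5*exp(-u)/4) du: now ∫(-5*exp(-u)/4) du.
Step 2. Evaluate the standard form: now 5*exp(-u)/4.
Step 3. Substitute back u = z**3: now 5*exp(-z**3)/4.
Answer: 5*exp(-z**3)/4.


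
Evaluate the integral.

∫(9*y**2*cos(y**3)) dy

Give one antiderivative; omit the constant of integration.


Answer: 3*sin(y**3).


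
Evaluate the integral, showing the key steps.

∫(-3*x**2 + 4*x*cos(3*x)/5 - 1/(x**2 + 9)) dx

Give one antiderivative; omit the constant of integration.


Step 1. Rewrite: now ∫(-3*x**2) dx + ∫(4*x*cos(3*x)/5) dx + ∫(-1/(x**2 + 9)) dx.
Step 2. Evaluate the standard form: now -atan(x/3)/3 + ∫(-3*x**2) dx + ∫(4*x*cos(3*x)/5) dx.
Step 3. Evaluate the standard form: now -x**3 - atan(x/3)/3 + ∫(4*x*cos(3*x)/5) dx.
Step 4. Integrate ∫(4*x*cos(3*x)/5) dx by parts with u = x, dv = (4*cos(3*x)/5) dx, so v = 4*sin(3*x)/15: now -x**3 + 4*x*sin(3*x)/15 - atan(x/3)/3 + ∫(-4*sin(3*x)/15) dx.
Step 5. Evaluate the standard form: now -x**3 + 4*x*sin(3*x)/15 + 4*cos(3*x)/45 - atan(x/3)/3.
Answer: -x**3 + 4*x*sin(3*x)/15 + 4*cos(3*x)/45 - atan(x/3)/3.


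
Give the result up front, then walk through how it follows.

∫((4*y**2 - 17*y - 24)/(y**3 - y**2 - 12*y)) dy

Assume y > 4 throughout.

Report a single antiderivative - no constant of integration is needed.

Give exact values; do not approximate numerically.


The answer is 2*log(y) - log(y - 4) + 3*log(y + 3).
Step 1. Decompose ∫((4*y**2 - 17*y - 24)/(y**3 - y**2 - 12*y)) dy by partial fractions, (4*y**2 - 17*y - 24)/(y**3 - y**2 - 12*y) = 3/(y + 3) - 1/(y - 4) + 2/y: now ∫(2/y) dy + ∫(-1/(y - 4)) dy + ∫(3/(y + 3)) dy.
Step 2. Evaluate the standard form [assuming y > -3]: now 3*log(y + 3) + ∫(2/y) dy + ∫(-1/(y - 4)) dy.
Step 3. Evaluate the standard form [assuming y > 4]: now -log(y - 4) + 3*log(y + 3) + ∫(2/y) dy.
Step 4. Evaluate the standard form [assuming y > 0]: now 2*log(y) - log(y - 4) + 3*log(y + 3).
Answer: 2*log(y) - log(y - 4) + 3*log(y + 3).


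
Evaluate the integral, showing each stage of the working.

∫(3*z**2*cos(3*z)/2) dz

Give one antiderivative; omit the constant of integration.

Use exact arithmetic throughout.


Step 1. Integrate ∫(3*z**2*cos(3*z)/2) dz by parts with u = z**2, dv = (3*cos(3*z)/2) dz, so v = sin(3*z)/2: now z**2*sin(3*z)/2 + ∫(-z*sin(3*z)) dz.
Step 2. Integrate ∫(-z*sin(3*z)) dz by parts with u = z, dv = (-sin(3*z)) dz, so v = cos(3*z)/3: now z**2*sin(3*z)/2 + z*cos(3*z)/3 + ∫(-cos(3*z)/3) dz.
Step 3. Evaluate the standard form: now z**2*sin(3*z)/2 + z*cos(3*z)/3 - sin(3*z)/9.
Answer: z**2*sin(3*z)/2 + z*cos(3*z)/3 - sin(3*z)/9.


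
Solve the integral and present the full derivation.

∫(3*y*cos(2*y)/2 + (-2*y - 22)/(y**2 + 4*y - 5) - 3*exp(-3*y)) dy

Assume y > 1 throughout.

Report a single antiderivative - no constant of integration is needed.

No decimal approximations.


Step 1. Rewrite: now ∫(3*y*cos(2*y)/2) dy + ∫((-2*y - 22)/(y**2 + 4*y - 5)) dy + ∫(-3*exp(-3*y)) dy.
Step 2. Evaluate the standard form: now ∫(3*y*cos(2*y)/2) dy + ∫((-2*y - 22)/(y**2 + 4*y - 5)) dy + exp(-3*y).
Step 3. Integrate ∫(3*y*cos(2*y)/2) dy by parts with u = y, dv = (3*cos(2*y)/2) dy, so v = 3*sin(2*y)/4: now 3*y*sin(2*y)/4 + ∫((-2*y - 22)/(y**2 + 4*y - 5)) dy + ∫(-3*sin(2*y)/4) dy + exp(-3*y).
Step 4. Evaluate the standard form: now 3*y*sin(2*y)/4 + 3*cos(2*y)/8 + ∫((-2*y - 22)/(y**2 + 4*y - 5)) dy + exp(-3*y).
Step 5. Decompose ∫((-2*y - 22)/(y**2 + 4*y - 5)) dy by partial fractions, (-2*y - 22)/(y**2 + 4*y - 5) = 2/(y + 5) - 4/(y - 1): now 3*y*sin(2*y)/4 + 3*cos(2*y)/8 + ∫(-4/(y - 1)) dy + ∫(2/(y + 5)) dy + exp(-3*y).
Step 6. Evaluate the standard form [assuming y > 1]: now 3*y*sin(2*y)/4 - 4*log(y - 1) + 3*cos(2*y)/8 + ∫(2/(y + 5)) dy + exp(-3*y).
Step 7. Evaluate the standard form [assuming y > -5]: now 3*y*sin(2*y)/4 - 4*log(y - 1) + 2*log(y + 5) + 3*cos(2*y)/8 + exp(-3*y).
Answer: 3*y*sin(2*y)/4 - 4*log(y - 1) + 2*log(y + 5) + 3*cos(2*y)/8 + exp(-3*y).


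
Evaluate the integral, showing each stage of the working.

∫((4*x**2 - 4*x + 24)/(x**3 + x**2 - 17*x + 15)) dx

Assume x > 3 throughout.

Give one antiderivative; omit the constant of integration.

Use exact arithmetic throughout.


Step 1. Decompose ∫((4*x**2 - 4*x + 24)/(x**3 + x**2 - 17*x + 15)) dx by partial fractions, (4*x**2 - 4*x + 24)/(x**3 + x**2 - 17*x + 15) = 3/(x + 5) - 2/(x - 1) + 3/(x - 3): now ∫(3/(x - 3)) dx + ∫(-2/(x - 1)) dx + ∫(3/(x + 5)) dx.
Step 2. Evaluate the standard form [assuming x > 1]: now -2*log(x - 1) + ∫(3/(x - 3)) dx + ∫(3/(x + 5)) dx.
Step 3. Evaluate the standard form [assuming x > 3]: now 3*log(x - 3) - 2*log(x - 1) + ∫(3/(x + 5)) dx.
Step 4. Evaluate the standard form [assuming x > -5]: now 3*log(x - 3) - 2*log(x - 1) + 3*log(x + 5).
Answer: 3*log(x - 3) - 2*log(x - 1) + 3*log(x + 5).


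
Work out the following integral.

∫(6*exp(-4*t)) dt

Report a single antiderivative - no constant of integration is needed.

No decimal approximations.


Answer: -3*exp(-4*t)/2.


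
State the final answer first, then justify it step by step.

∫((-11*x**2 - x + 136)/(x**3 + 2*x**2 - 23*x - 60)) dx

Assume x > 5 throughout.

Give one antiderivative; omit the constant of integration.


The answer is -2*log(x - 5) - 5*log(x + 3) - 4*log(x + 4).
Step 1. Decompose ∫((-11*x**2 - x + 136)/(x**3 + 2*x**2 - 23*x - 60)) dx by partial fractions, (-11*x**2 - x + 136)/(x**3 + 2*x**2 - 23*x - 60) = -4/(x + 4) - 5/(x + 3) - 2/(x - 5): now ∫(-2/(x - 5)) dx + ∫(-5/(x + 3)) dx + ∫(-4/(x + 4)) dx.
Step 2. Evaluate the standard form [assuming x > 5]: now -2*log(x - 5) + ∫(-5/(x + 3)) dx + ∫(-4/(x + 4)) dx.
Step 3. Evaluate the standard form [assuming x > -3]: now -2*log(x - 5) - 5*log(x + 3) + ∫(-4/(x + 4)) dx.
Step 4. Evaluate the standard form [assuming x > -4]: now -2*log(x - 5) - 5*log(x + 3) - 4*log(x + 4).
Answer: -2*log(x - 5) - 5*log(x + 3) - 4*log(x + 4).


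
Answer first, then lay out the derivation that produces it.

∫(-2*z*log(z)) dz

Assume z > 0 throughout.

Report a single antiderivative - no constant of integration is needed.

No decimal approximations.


The answer is -z**2*log(z) + z**2/2.
Step 1. Integrate ∫(-2*z*log(z)) dz by parts with u = log(z), dv = (-2*z) dz, so v = -z**2 [assuming z > 0]: now -z**2*log(z) + ∫(z) dz.
Step 2. Evaluate the standard form: now -z**2*log(z) + z**2/2.
Answer: -z**2*log(z) + z**2/2.


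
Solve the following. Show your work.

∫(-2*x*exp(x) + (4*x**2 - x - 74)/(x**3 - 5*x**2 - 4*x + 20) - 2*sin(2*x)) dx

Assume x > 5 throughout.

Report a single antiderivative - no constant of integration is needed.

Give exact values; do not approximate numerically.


Step 1. Rewrite: now ∫(-2*x*exp(x)) dx + ∫((4*x**2 - x - 74)/(x**3 - 5*x**2 - 4*x + 20)) dx + ∫(-2*sin(2*x)) dx.
Step 2. Decompose ∫((4*x**2 - x - 74)/(x**3 - 5*x**2 - 4*x + 20)) dx by partial fractions, (4*x**2 - x - 74)/(x**3 - 5*x**2 - 4*x + 20) = -2/(x + 2) + 5/(x - 2) + 1/(x - 5): now ∫(-2*x*exp(x)) dx + ∫(1/(x - 5)) dx + ∫(5/(x - 2)) dx + ∫(-2/(x + 2)) dx + ∫(-2*sin(2*x)) dx.
Step 3. Evaluate the standard form [assuming x > 2]: now 5*log(x - 2) + ∫(-2*x*exp(x)) dx + ∫(1/(x - 5)) dx + ∫(-2/(x + 2)) dx + ∫(-2*sin(2*x)) dx.
Step 4. Evaluate the standard form [assuming x > 5]: now log(x - 5) + 5*log(x - 2) + ∫(-2*x*exp(x)) dx + ∫(-2/(x + 2)) dx + ∫(-2*sin(2*x)) dx.
Step 5. Evaluate the standard form [assuming x > -2]: now log(x - 5) + 5*log(x - 2) - 2*log(x + 2) + ∫(-2*x*exp(x)) dx + ∫(-2*sin(2*x)) dx.
Step 6. Integrate ∫(-2*x*exp(x)) dx by parts with u = x, dv = (-2*exp(x)) dx, so v = -2*exp(x): now -2*x*exp(x) + log(x - 5) + 5*log(x - 2) - 2*log(x + 2) + ∫(2*exp(x)) dx + ∫(-2*sin(2*x)) dx.
Step 7. Evaluate the standard form: now -2*x*exp(x) + 2*exp(x) + log(x - 5) + 5*log(x - 2) - 2*log(x + 2) + ∫(-2*sin(2*x)) dx.
Step 8. Evaluate the standard form: now -2*x*exp(x) + 2*exp(x) + log(x - 5) + 5*log(x - 2) - 2*log(x + 2) + cos(2*x).
Answer: -2*x*exp(x) + 2*exp(x) + log(x - 5) + 5*log(x - 2) - 2*log(x + 2) + cos(2*x).


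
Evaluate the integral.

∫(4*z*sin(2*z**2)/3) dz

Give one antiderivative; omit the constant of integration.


Answer: -cos(2*z**2)/3.


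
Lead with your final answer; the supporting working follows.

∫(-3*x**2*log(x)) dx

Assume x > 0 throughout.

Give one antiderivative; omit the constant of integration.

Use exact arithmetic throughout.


The answer is -x**3*log(x) + x**3/3.
Step 1. Integrate ∫(-3*x**2*log(x)) dx by parts with u = log(x), dv = (-3*x**2) dx, so v = -x**3 [assuming x > 0]: now -x**3*log(x) + ∫(x**2) dx.
Step 2. Evaluate the standard form: now -x**3*log(x) + x**3/3.
Answer: -x**3*log(x) + x**3/3.


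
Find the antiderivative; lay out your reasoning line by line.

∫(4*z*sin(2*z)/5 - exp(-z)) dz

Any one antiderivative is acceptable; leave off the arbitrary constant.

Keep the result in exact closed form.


Step 1. Rewrite: now ∫(4*z*sin(2*z)/5) dz + ∫(-exp(-z)) dz.
Step 2. Integrate ∫(4*z*sin(2*z)/5) dz by parts with u = z, dv = (4*sin(2*z)/5) dz, so v = -2*cos(2*z)/5: now -2*z*cos(2*z)/5 + ∫(-exp(-z)) dz + ∫(2*cos(2*z)/5) dz.
Step 3. Evaluate the standard form: now -2*z*cos(2*z)/5 + sin(2*z)/5 + ∫(-exp(-z)) dz.
Step 4. Evaluate the standard form: now -2*z*cos(2*z)/5 + sin(2*z)/5 + exp(-z).
Answer: -2*z*cos(2*z)/5 + sin(2*z)/5 + exp(-z).


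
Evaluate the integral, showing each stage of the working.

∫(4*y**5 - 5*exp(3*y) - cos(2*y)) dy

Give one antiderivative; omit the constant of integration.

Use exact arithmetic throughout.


Step 1. Rewrite: now ∫(4*y**5) dy + ∫(-5*exp(3*y)) dy + ∫(-cos(2*y)) dy.
Step 2. Evaluate the standard form: now -sin(2*y)/2 + ∫(4*y**5) dy + ∫(-5*exp(3*y)) dy.
Step 3. Evaluate the standard form: now -5*exp(3*y)/3 - sin(2*y)/2 + ∫(4*y**5) dy.
Step 4. Evaluate the standard form: now 2*y**6/3 - 5*exp(3*y)/3 - sin(2*y)/2.
Answer: 2*y**6/3 - 5*exp(3*y)/3 - sin(2*y)/2.


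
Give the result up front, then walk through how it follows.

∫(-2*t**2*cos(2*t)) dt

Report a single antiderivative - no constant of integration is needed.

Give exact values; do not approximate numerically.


The answer is -t**2*sin(2*t) - t*cos(2*t) + sin(2*t)/2.
Step 1. Integrate ∫(-2*t**2*cos(2*t)) dt by parts with u = t**2, dv = (-2*cos(2*t)) dt, so v = -sin(2*t): now -t**2*sin(2*t) + ∫(2*t*sin(2*t)) dt.
Step 2. Integrate ∫(2*t*sin(2*t)) dt by parts with u = t, dv = (2*sin(2*t)) dt, so v = -cos(2*t): now -t**2*sin(2*t) - t*cos(2*t) + ∫(cos(2*t)) dt.
Step 3. Evaluate the standard form: now -t**2*sin(2*t) - t*cos(2*t) + sin(2*t)/2.
Answer: -t**2*sin(2*t) - t*cos(2*t) + sin(2*t)/2.


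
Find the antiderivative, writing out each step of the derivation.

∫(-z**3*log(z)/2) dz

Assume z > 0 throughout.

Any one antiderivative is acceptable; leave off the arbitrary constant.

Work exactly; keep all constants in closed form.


Step 1. Integrate ∫(-z**3*log(z)/2) dz by parts with u = log(z), dv = (-z**3/2) dz, so v = -z**4/8 [assuming z > 0]: now -z**4*log(z)/8 + ∫(z**3/8) dz.
Step 2. Evaluate the standard form: now -z**4*log(z)/8 + z**4/32.
Answer: -z**4*log(z)/8 + z**4/32.


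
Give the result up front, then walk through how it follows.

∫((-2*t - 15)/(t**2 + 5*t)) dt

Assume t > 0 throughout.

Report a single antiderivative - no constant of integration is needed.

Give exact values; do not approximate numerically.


The answer is -3*log(t) + log(t + 5).
Step 1. Decompose ∫((-2*t - 15)/(t**2 + 5*t)) dt by partial fractions, (-2*t - 15)/(t**2 + 5*t) = 1/(t + 5) - 3/t: now ∫(-3/t) dt + ∫(1/(t + 5)) dt.
Step 2. Evaluate the standard form [assuming t > 0]: now -3*log(t) + ∫(1/(t + 5)) dt.
Step 3. Evaluate the standard form [assuming t > -5]: now -3*log(t) + log(t + 5).
Answer: -3*log(t) + log(t + 5).


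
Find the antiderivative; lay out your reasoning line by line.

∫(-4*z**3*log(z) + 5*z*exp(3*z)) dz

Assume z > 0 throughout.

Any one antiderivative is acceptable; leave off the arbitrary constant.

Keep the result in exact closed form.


Step 1. Rewrite: now ∫(5*z*exp(3*z)) dz + ∫(-4*z**3*log(z)) dz.
Step 2. Integrate ∫(-4*z**3*log(z)) dz by parts with u = log(z), dv = (-4*z**3) dz, so v = -z**4 [assuming z > 0]: now -z**4*log(z) + ∫(z**3) dz + ∫(5*z*exp(3*z)) dz.
Step 3. Evaluate the standard form: now -z**4*log(z) + z**4/4 + ∫(5*z*exp(3*z)) dz.
Step 4. Integrate ∫(5*z*exp(3*z)) dz by parts with u = z, dv = (5*exp(3*z)) dz, so v = 5*exp(3*z)/3: now -z**4*log(z) + z**4/4 + 5*z*exp(3*z)/3 + ∫(-5*exp(3*z)/3) dz.
Step 5. Evaluate the standard form: now -z**4*log(z) + z**4/4 + 5*z*exp(3*z)/3 - 5*exp(3*z)/9.
Answer: -z**4*log(z) + z**4/4 + 5*z*exp(3*z)/3 - 5*exp(3*z)/9.


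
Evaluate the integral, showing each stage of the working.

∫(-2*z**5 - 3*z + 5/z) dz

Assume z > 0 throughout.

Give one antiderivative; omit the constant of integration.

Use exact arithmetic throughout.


Step 1. Rewrite: now ∫(5/z) dz + ∫(-3*z) dz + ∫(-2*z**5) dz.
Step 2. Evaluate the standard form: now -3*z**2/2 + ∫(5/z) dz + ∫(-2*z**5) dz.
Step 3. Evaluate the standard form: now -z**6/3 - 3*z**2/2 + ∫(5/z) dz.
Step 4. Evaluate the standard form [assuming z > 0]: now -z**6/3 - 3*z**2/2 + 5*log(z).
Answer: -z**6/3 - 3*z**2/2 + 5*log(z).


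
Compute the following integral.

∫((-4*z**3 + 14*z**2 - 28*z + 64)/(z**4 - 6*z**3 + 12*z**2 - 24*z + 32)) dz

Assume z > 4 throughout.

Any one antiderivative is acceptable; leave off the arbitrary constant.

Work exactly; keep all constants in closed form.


Answer: -2*log(z - 4) - 2*log(z - 2) + atan(z/2).


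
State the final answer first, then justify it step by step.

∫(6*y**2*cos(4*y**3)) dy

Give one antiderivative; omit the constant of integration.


The answer is sin(4*y**3)/2.
Step 1. Substitute u = y**3, turning ∫(6*y**2*cos(4*y**3)) dy into ∫(2*cos(4*u)) du: now ∫(2*cos(4*u)) du.
Step 2. Evaluate the standard form: now sin(4*u)/2.
Step 3. Substitute back u = y**3: now sin(4*y**3)/2.
Answer: sin(4*y**3)/2.


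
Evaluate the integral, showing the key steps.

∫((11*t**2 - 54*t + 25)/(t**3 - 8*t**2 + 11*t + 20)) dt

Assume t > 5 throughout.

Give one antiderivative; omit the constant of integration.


Step 1. Decompose ∫((11*t**2 - 54*t + 25)/(t**3 - 8*t**2 + 11*t + 20)) dt by partial fractions, (11*t**2 - 54*t + 25)/(t**3 - 8*t**2 + 11*t + 20) = 3/(t + 1) + 3/(t - 4) + 5/(t - 5): now ∫(5/(t - 5)) dt + ∫(3/(t - 4)) dt + ∫(3/(t + 1)) dt.
Step 2. Evaluate the standard form [assuming t > 4]: now 3*log(t - 4) + ∫(5/(t - 5)) dt + ∫(3/(t + 1)) dt.
Step 3. Evaluate the standard form [assuming t > 5]: now 5*log(t - 5) + 3*log(t - 4) + ∫(3/(t + 1)) dt.
Step 4. Evaluate the standard form [assuming t > -1]: now 5*log(t - 5) + 3*log(t - 4) + 3*log(t + 1).
Answer: 5*log(t - 5) + 3*log(t - 4) + 3*log(t + 1).


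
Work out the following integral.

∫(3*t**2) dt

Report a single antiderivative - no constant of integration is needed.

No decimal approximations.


Answer: t**3.


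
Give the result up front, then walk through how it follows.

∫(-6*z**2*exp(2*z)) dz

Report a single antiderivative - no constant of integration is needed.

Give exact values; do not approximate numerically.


The answer is -3*z**2*exp(2*z) + 3*z*exp(2*z) - 3*exp(2*z)/2.
Step 1. Integrate ∫(-6*z**2*exp(2*z)) dz by parts with u = z**2, dv = (-6*exp(2*z)) dz, so v = -3*exp(2*z): now -3*z**2*exp(2*z) + ∫(6*z*exp(2*z)) dz.
Step 2. Integrate ∫(6*z*exp(2*z)) dz by parts with u = z, dv = (6*exp(2*z)) dz, so v = 3*exp(2*z): now -3*z**2*exp(2*z) + 3*z*exp(2*z) + ∫(-3*exp(2*z)) dz.
Step 3. Evaluate the standard form: now -3*z**2*exp(2*z) + 3*z*exp(2*z) - 3*exp(2*z)/2.
Answer: -3*z**2*exp(2*z) + 3*z*exp(2*z) - 3*exp(2*z)/2.


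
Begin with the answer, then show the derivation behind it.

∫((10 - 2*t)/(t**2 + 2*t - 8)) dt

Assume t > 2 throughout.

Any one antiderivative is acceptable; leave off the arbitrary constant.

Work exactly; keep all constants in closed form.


The answer is log(t - 2) - 3*log(t + 4).
Step 1. Decompose ∫((10 - 2*t)/(t**2 + 2*t - 8)) dt by partial fractions, (10 - 2*t)/(t**2 + 2*t - 8) = -3/(t + 4) + 1/(t - 2): now ∫(1/(t - 2)) dt + ∫(-3/(t + 4)) dt.
Step 2. Evaluate the standard form [assuming t > 2]: now log(t - 2) + ∫(-3/(t + 4)) dt.
Step 3. Evaluate the standard form [assuming t > -4]: now log(t - 2) - 3*log(t + 4).
Answer: log(t - 2) - 3*log(t + 4).


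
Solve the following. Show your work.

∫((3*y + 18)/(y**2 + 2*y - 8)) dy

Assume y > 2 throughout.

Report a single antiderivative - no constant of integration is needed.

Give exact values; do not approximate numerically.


Step 1. Decompose ∫((3*y + 18)/(y**2 + 2*y - 8)) dy by partial fractions, (3*y + 18)/(y**2 + 2*y - 8) = -1/(y + 4) + 4/(y - 2): now ∫(4/(y - 2)) dy + ∫(-1/(y + 4)) dy.
Step 2. Evaluate the standard form [assuming y > 2]: now 4*log(y - 2) + ∫(-1/(y + 4)) dy.
Step 3. Evaluate the standard form [assuming y > -4]: now 4*log(y - 2) - log(y + 4).
Answer: 4*log(y - 2) - log(y + 4).


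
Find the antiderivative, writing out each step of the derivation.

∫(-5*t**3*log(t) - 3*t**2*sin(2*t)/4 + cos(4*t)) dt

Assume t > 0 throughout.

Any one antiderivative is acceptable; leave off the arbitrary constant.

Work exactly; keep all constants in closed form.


Step 1. Rewrite: now ∫(-3*t**2*sin(2*t)/4) dt + ∫(-5*t**3*log(t)) dt + ∫(cos(4*t)) dt.
Step 2. Integrate ∫(-3*t**2*sin(2*t)/4) dt by parts with u = t**2, dv = (-3*sin(2*t)/4) dt, so v = 3*cos(2*t)/8: now 3*t**2*cos(2*t)/8 + ∫(-3*t*cos(2*t)/4) dt + ∫(-5*t**3*log(t)) dt + ∫(cos(4*t)) dt.
Step 3. Integrate ∫(-3*t*cos(2*t)/4) dt by parts with u = t, dv = (-3*cos(2*t)/4) dt, so v = -3*sin(2*t)/8: now 3*t**2*cos(2*t)/8 - 3*t*sin(2*t)/8 + ∫(-5*t**3*log(t)) dt + ∫(3*sin(2*t)/8) dt + ∫(cos(4*t)) dt.
Step 4. Evaluate the standard form: now 3*t**2*cos(2*t)/8 - 3*t*sin(2*t)/8 - 3*cos(2*t)/16 + ∫(-5*t**3*log(t)) dt + ∫(cos(4*t)) dt.
Step 5. Integrate ∫(-5*t**3*log(t)) dt by parts with u = log(t), dv = (-5*t**3) dt, so v = -5*t**4/4 [assuming t > 0]: now -5*t**4*log(t)/4 + 3*t**2*cos(2*t)/8 - 3*t*sin(2*t)/8 - 3*cos(2*t)/16 + ∫(5*t**3/4) dt + ∫(cos(4*t)) dt.
Step 6. Evaluate the standard form: now -5*t**4*log(t)/4 + 5*t**4/16 + 3*t**2*cos(2*t)/8 - 3*t*sin(2*t)/8 - 3*cos(2*t)/16 + ∫(cos(4*t)) dt.
Step 7. Evaluate the standard form: now -5*t**4*log(t)/4 + 5*t**4/16 + 3*t**2*cos(2*t)/8 - 3*t*sin(2*t)/8 + sin(4*t)/4 - 3*cos(2*t)/16.
Answer: -5*t**4*log(t)/4 + 5*t**4/16 + 3*t**2*cos(2*t)/8 - 3*t*sin(2*t)/8 + sin(4*t)/4 - 3*cos(2*t)/16.


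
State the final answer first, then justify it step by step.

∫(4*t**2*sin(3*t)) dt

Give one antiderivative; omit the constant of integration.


The answer is -4*t**2*cos(3*t)/3 + 8*t*sin(3*t)/9 + 8*cos(3*t)/27.
Step 1. Integrate ∫(4*t**2*sin(3*t)) dt by parts with u = t**2, dv = (4*sin(3*t)) dt, so v = -4*cos(3*t)/3: now -4*t**2*cos(3*t)/3 + ∫(8*t*cos(3*t)/3) dt.
Step 2. Integrate ∫(8*t*cos(3*t)/3) dt by parts with u = t, dv = (8*cos(3*t)/3) dt, so v = 8*sin(3*t)/9: now -4*t**2*cos(3*t)/3 + 8*t*sin(3*t)/9 + ∫(-8*sin(3*t)/9) dt.
Step 3. Evaluate the standard form: now -4*t**2*cos(3*t)/3 + 8*t*sin(3*t)/9 + 8*cos(3*t)/27.
Answer: -4*t**2*cos(3*t)/3 + 8*t*sin(3*t)/9 + 8*cos(3*t)/27.


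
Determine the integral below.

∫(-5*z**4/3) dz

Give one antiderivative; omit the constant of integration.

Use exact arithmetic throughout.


Answer: -z**5/3.


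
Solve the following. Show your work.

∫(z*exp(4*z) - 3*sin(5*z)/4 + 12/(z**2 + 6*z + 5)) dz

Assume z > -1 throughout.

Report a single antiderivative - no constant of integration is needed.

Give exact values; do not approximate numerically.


Step 1. Rewrite: now ∫(z*exp(4*z)) dz + ∫(12/(z**2 + 6*z + 5)) dz + ∫(-3*sin(5*z)/4) dz.
Step 2. Evaluate the standard form: now 3*cos(5*z)/20 + ∫(z*exp(4*z)) dz + ∫(12/(z**2 + 6*z + 5)) dz.
Step 3. Decompose ∫(12/(z**2 + 6*z + 5)) dz by partial fractions, 12/(z**2 + 6*z + 5) = -3/(z + 5) + 3/(z + 1): now 3*cos(5*z)/20 + ∫(z*exp(4*z)) dz + ∫(3/(z + 1)) dz + ∫(-3/(z + 5)) dz.
Step 4. Evaluate the standard form [assuming z > -5]: now -3*log(z + 5) + 3*cos(5*z)/20 + ∫(z*exp(4*z)) dz + ∫(3/(z + 1)) dz.
Step 5. Evaluate the standard form [assuming z > -1]: now 3*log(z + 1) - 3*log(z + 5) + 3*cos(5*z)/20 + ∫(z*exp(4*z)) dz.
Step 6. Integrate ∫(z*exp(4*z)) dz by parts with u = z, dv = (exp(4*z)) dz, so v = exp(4*z)/4: now z*exp(4*z)/4 + 3*log(z + 1) - 3*log(z + 5) + 3*cos(5*z)/20 + ∫(-exp(4*z)/4) dz.
Step 7. Evaluate the standard form: now z*exp(4*z)/4 - exp(4*z)/16 + 3*log(z + 1) - 3*log(z + 5) + 3*cos(5*z)/20.
Answer: z*exp(4*z)/4 - exp(4*z)/16 + 3*log(z + 1) - 3*log(z + 5) + 3*cos(5*z)/20.


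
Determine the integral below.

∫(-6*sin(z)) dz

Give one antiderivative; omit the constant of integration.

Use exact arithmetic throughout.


Answer: 6*cos(z).


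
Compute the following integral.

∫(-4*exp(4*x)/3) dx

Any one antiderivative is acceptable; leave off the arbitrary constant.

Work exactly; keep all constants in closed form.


Answer: -exp(4*x)/3.


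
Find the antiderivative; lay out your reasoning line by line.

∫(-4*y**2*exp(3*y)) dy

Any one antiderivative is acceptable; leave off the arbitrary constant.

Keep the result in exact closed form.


Step 1. Integrate ∫(-4*y**2*exp(3*y)) dy by parts with u = y**2, dv = (-4*exp(3*y)) dy, so v = -4*exp(3*y)/3: now -4*y**2*exp(3*y)/3 + ∫(8*y*exp(3*y)/3) dy.
Step 2. Integrate ∫(8*y*exp(3*y)/3) dy by parts with u = y, dv = (8*exp(3*y)/3) dy, so v = 8*exp(3*y)/9: now -4*y**2*exp(3*y)/3 + 8*y*exp(3*y)/9 + ∫(-8*exp(3*y)/9) dy.
Step 3. Evaluate the standard form: now -4*y**2*exp(3*y)/3 + 8*y*exp(3*y)/9 - 8*exp(3*y)/27.
Answer: -4*y**2*exp(3*y)/3 + 8*y*exp(3*y)/9 - 8*exp(3*y)/27.


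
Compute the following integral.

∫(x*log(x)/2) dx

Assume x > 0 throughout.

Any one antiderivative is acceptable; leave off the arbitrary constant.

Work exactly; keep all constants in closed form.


Answer: x**2*log(x)/4 - x**2/8.


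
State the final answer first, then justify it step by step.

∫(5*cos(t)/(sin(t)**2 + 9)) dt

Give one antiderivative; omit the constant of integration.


The answer is 5*atan(sin(t)/3)/3.
Step 1. Substitute u = sin(t), turning ∫(5*cos(t)/(sin(t)**2 + 9)) dt into ∫(5/(u**2 + 9)) du: now ∫(5/(u**2 + 9)) du.
Step 2. Evaluate the standard form: now 5*atan(u/3)/3.
Step 3. Substitute back u = sin(t): now 5*atan(sin(t)/3)/3.
Answer: 5*atan(sin(t)/3)/3.


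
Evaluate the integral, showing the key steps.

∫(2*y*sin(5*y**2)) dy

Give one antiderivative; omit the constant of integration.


Step 1. Substitute u = y**2, turning ∫(2*y*sin(5*y**2)) dy into ∫(sin(5*u)) du: now ∫(sin(5*u)) du.
Step 2. Evaluate the standard form: now -cos(5*u)/5.
Step 3. Substitute back u = y**2: now -cos(5*y**2)/5.
Answer: -cos(5*y**2)/5.


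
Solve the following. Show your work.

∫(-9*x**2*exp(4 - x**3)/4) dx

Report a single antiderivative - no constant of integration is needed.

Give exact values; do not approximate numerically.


Step 1. Substitute u = x**3 - 4, turning ∫(-9*x**2*exp(4 - x**3)/4) dx into ∫(-3*exp(-u)/4) du: now ∫(-3*exp(-u)/4) du.
Step 2. Evaluate the standard form: now 3*exp(-u)/4.
Step 3. Substitute back u = x**3 - 4: now 3*exp(4 - x**3)/4.
Answer: 3*exp(4 - x**3)/4.


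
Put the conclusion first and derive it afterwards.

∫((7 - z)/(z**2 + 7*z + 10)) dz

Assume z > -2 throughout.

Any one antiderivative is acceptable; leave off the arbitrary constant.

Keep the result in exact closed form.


The answer is 3*log(z + 2) - 4*log(z + 5).
Step 1. Decompose ∫((7 - z)/(z**2 + 7*z + 10)) dz by partial fractions, (7 - z)/(z**2 + 7*z + 10) = -4/(z + 5) + 3/(z + 2): now ∫(3/(z + 2)) dz + ∫(-4/(z + 5)) dz.
Step 2. Evaluate the standard form [assuming z > -5]: now -4*log(z + 5) + ∫(3/(z + 2)) dz.
Step 3. Evaluate the standard form [assuming z > -2]: now 3*log(z + 2) - 4*log(z + 5).
Answer: 3*log(z + 2) - 4*log(z + 5).


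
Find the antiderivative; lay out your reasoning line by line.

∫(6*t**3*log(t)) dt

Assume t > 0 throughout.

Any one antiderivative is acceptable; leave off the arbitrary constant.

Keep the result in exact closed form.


Step 1. Integrate ∫(6*t**3*log(t)) dt by parts with u = log(t), dv = (6*t**3) dt, so v = 3*t**4/2 [assuming t > 0]: now 3*t**4*log(t)/2 + ∫(-3*t**3/2) dt.
Step 2. Evaluate the standard form: now 3*t**4*log(t)/2 - 3*t**4/8.
Answer: 3*t**4*log(t)/2 - 3*t**4/8.


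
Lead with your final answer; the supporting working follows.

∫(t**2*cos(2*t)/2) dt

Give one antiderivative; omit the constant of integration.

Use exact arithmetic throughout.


The answer is t**2*sin(2*t)/4 + t*cos(2*t)/4 - sin(2*t)/8.
Step 1. Integrate ∫(t**2*cos(2*t)/2) dt by parts with u = t**2, dv = (cos(2*t)/2) dt, so v = sin(2*t)/4: now t**2*sin(2*t)/4 + ∫(-t*sin(2*t)/2) dt.
Step 2. Integrate ∫(-t*sin(2*t)/2) dt by parts with u = t, dv = (-sin(2*t)/2) dt, so v = cos(2*t)/4: now t**2*sin(2*t)/4 + t*cos(2*t)/4 + ∫(-cos(2*t)/4) dt.
Step 3. Evaluate the standard form: now t**2*sin(2*t)/4 + t*cos(2*t)/4 - sin(2*t)/8.
Answer: t**2*sin(2*t)/4 + t*cos(2*t)/4 - sin(2*t)/8.


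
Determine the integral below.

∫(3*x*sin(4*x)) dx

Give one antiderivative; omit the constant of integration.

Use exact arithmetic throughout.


Answer: -3*x*cos(4*x)/4 + 3*sin(4*x)/16.


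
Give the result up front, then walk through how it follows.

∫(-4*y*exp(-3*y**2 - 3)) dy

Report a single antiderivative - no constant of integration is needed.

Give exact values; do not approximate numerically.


The answer is 2*exp(-3*y**2 - 3)/3.
Step 1. Substitute u = y**2 + 1, turning ∫(-4*y*exp(-3*y**2 - 3)) dy into ∫(-2*exp(-3*u)) du: now ∫(-2*exp(-3*u)) du.
Step 2. Evaluate the standard form: now 2*exp(-3*u)/3.
Step 3. Substitute back u = y**2 + 1: now 2*exp(-3*y**2 - 3)/3.
Answer: 2*exp(-3*y**2 - 3)/3.


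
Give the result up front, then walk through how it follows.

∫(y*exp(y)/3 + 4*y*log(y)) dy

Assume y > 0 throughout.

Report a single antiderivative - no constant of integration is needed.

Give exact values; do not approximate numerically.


The answer is 2*y**2*log(y) - y**2 + y*exp(y)/3 - exp(y)/3.
Step 1. Rewrite: now ∫(y*exp(y)/3) dy + ∫(4*y*log(y)) dy.
Step 2. Integrate ∫(y*exp(y)/3) dy by parts with u = y, dv = (exp(y)/3) dy, so v = exp(y)/3: now y*exp(y)/3 + ∫(4*y*log(y)) dy + ∫(-exp(y)/3) dy.
Step 3. Evaluate the standard form: now y*exp(y)/3 - exp(y)/3 + ∫(4*y*log(y)) dy.
Step 4. Integrate ∫(4*y*log(y)) dy by parts with u = log(y), dv = (4*y) dy, so v = 2*y**2 [assuming y > 0]: now 2*y**2*log(y) + y*exp(y)/3 - exp(y)/3 + ∫(-2*y) dy.
Step 5. Evaluate the standard form: now 2*y**2*log(y) - y**2 + y*exp(y)/3 - exp(y)/3.
Answer: 2*y**2*log(y) - y**2 + y*exp(y)/3 - exp(y)/3.


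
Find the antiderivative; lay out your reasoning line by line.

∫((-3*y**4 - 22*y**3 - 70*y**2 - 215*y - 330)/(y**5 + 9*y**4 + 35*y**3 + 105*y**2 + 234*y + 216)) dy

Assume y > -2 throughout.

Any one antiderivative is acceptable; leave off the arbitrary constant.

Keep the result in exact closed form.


Step 1. Decompose ∫((-3*y**4 - 22*y**3 - 70*y**2 - 215*y - 330)/(y**5 + 9*y**4 + 35*y**3 + 105*y**2 + 234*y + 216)) dy by partial fractions, (-3*y**4 - 22*y**3 - 70*y**2 - 215*y - 330)/(y**5 + 9*y**4 + 35*y**3 + 105*y**2 + 234*y + 216) = -1/(y**2 + 9) + 1/(y + 4) - 2/(y + 3) - 2/(y + 2): now ∫(-2/(y + 2)) dy + ∫(-2/(y + 3)) dy + ∫(1/(y + 4)) dy + ∫(-1/(y**2 + 9)) dy.
Step 2. Evaluate the standard form [assuming y > -3]: now -2*log(y + 3) + ∫(-2/(y + 2)) dy + ∫(1/(y + 4)) dy + ∫(-1/(y**2 + 9)) dy.
Step 3. Evaluate the standard form [assuming y > -2]: now -2*log(y + 2) - 2*log(y + 3) + ∫(1/(y + 4)) dy + ∫(-1/(y**2 + 9)) dy.
Step 4. Evaluate the standard form [assuming y > -4]: now -2*log(y + 2) - 2*log(y + 3) + log(y + 4) + ∫(-1/(y**2 + 9)) dy.
Step 5. Evaluate the standard form: now -2*log(y + 2) - 2*log(y + 3) + log(y + 4) - atan(y/3)/3.
Answer: -2*log(y + 2) - 2*log(y + 3) + log(y + 4) - atan(y/3)/3.


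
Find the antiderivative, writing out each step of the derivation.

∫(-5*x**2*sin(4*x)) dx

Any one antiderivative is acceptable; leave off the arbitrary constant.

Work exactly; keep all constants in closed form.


Step 1. Integrate ∫(-5*x**2*sin(4*x)) dx by parts with u = x**2, dv = (-5*sin(4*x)) dx, so v = 5*cos(4*x)/4: now 5*x**2*cos(4*x)/4 + ∫(-5*x*cos(4*x)/2) dx.
Step 2. Integrate ∫(-5*x*cos(4*x)/2) dx by parts with u = x, dv = (-5*cos(4*x)/2) dx, so v = -5*sin(4*x)/8: now 5*x**2*cos(4*x)/4 - 5*x*sin(4*x)/8 + ∫(5*sin(4*x)/8) dx.
Step 3. Evaluate the standard form: now 5*x**2*cos(4*x)/4 - 5*x*sin(4*x)/8 - 5*cos(4*x)/32.
Answer: 5*x**2*cos(4*x)/4 - 5*x*sin(4*x)/8 - 5*cos(4*x)/32.


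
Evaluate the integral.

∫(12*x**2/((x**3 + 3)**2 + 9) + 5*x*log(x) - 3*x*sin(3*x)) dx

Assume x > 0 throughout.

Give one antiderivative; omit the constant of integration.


Answer: 5*x**2*log(x)/2 - 5*x**2/4 + x*cos(3*x) - sin(3*x)/3 + 4*atan(x**3/3 + 1)/3.


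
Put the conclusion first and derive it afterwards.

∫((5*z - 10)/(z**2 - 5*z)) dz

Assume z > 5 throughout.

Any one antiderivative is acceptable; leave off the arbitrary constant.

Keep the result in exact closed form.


The answer is 2*log(z) + 3*log(z - 5).
Step 1. Decompose ∫((5*z - 10)/(z**2 - 5*z)) dz by partial fractions, (5*z - 10)/(z**2 - 5*z) = 3/(z - 5) + 2/z: now ∫(2/z) dz + ∫(3/(z - 5)) dz.
Step 2. Evaluate the standard form [assuming z > 0]: now 2*log(z) + ∫(3/(z - 5)) dz.
Step 3. Evaluate the standard form [assuming z > 5]: now 2*log(z) + 3*log(z - 5).
Answer: 2*log(z) + 3*log(z - 5).


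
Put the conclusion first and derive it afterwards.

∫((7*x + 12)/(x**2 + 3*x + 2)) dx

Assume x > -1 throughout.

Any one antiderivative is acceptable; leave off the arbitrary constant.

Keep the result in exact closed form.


The answer is 5*log(x + 1) + 2*log(x + 2).
Step 1. Decompose ∫((7*x + 12)/(x**2 + 3*x + 2)) dx by partial fractions, (7*x + 12)/(x**2 + 3*x + 2) = 2/(x + 2) + 5/(x + 1): now ∫(5/(x + 1)) dx + ∫(2/(x + 2)) dx.
Step 2. Evaluate the standard form [assuming x > -1]: now 5*log(x + 1) + ∫(2/(x + 2)) dx.
Step 3. Evaluate the standard form [assuming x > -2]: now 5*log(x + 1) + 2*log(x + 2).
Answer: 5*log(x + 1) + 2*log(x + 2).


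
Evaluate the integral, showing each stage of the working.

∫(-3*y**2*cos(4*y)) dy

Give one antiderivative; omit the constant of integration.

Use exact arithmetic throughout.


Step 1. Integrate ∫(-3*y**2*cos(4*y)) dy by parts with u = y**2, dv = (-3*cos(4*y)) dy, so v = -3*sin(4*y)/4: now -3*y**2*sin(4*y)/4 + ∫(3*y*sin(4*y)/2) dy.
Step 2. Integrate ∫(3*y*sin(4*y)/2) dy by parts with u = y, dv = (3*sin(4*y)/2) dy, so v = -3*cos(4*y)/8: now -3*y**2*sin(4*y)/4 - 3*y*cos(4*y)/8 + ∫(3*cos(4*y)/8) dy.
Step 3. Evaluate the standard form: now -3*y**2*sin(4*y)/4 - 3*y*cos(4*y)/8 + 3*sin(4*y)/32.
Answer: -3*y**2*sin(4*y)/4 - 3*y*cos(4*y)/8 + 3*sin(4*y)/32.


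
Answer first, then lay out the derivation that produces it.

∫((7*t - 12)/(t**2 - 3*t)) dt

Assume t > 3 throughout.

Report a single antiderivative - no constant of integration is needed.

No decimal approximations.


The answer is 4*log(t) + 3*log(t - 3).
Step 1. Decompose ∫((7*t - 12)/(t**2 - 3*t)) dt by partial fractions, (7*t - 12)/(t**2 - 3*t) = 3/(t - 3) + 4/t: now ∫(4/t) dt + ∫(3/(t - 3)) dt.
Step 2. Evaluate the standard form [assuming t > 3]: now 3*log(t - 3) + ∫(4/t) dt.
Step 3. Evaluate the standard form [assuming t > 0]: now 4*log(t) + 3*log(t - 3).
Answer: 4*log(t) + 3*log(t - 3).


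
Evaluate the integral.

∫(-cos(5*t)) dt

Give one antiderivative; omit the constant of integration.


Answer: -sin(5*t)/5.


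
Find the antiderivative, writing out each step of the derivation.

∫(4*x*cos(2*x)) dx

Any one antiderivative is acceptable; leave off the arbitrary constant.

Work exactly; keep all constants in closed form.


Step 1. Integrate ∫(4*x*cos(2*x)) dx by parts with u = x, dv = (4*cos(2*x)) dx, so v = 2*sin(2*x): now 2*x*sin(2*x) + ∫(-2*sin(2*x)) dx.
Step 2. Evaluate the standard form: now 2*x*sin(2*x) + cos(2*x).
Answer: 2*x*sin(2*x) + cos(2*x).


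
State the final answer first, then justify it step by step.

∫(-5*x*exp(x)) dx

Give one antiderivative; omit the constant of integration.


The answer is -5*x*exp(x) + 5*exp(x).
Step 1. Integrate ∫(-5*x*exp(x)) dx by parts with u = x, dv = (-5*exp(x)) dx, so v = -5*exp(x): now -5*x*exp(x) + ∫(5*exp(x)) dx.
Step 2. Evaluate the standard form: now -5*x*exp(x) + 5*exp(x).
Answer: -5*x*exp(x) + 5*exp(x).


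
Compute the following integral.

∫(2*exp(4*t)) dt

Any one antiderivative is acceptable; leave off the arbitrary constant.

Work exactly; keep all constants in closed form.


Answer: exp(4*t)/2.


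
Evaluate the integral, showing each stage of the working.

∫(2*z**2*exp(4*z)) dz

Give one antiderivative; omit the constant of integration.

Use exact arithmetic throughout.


Step 1. Integrate ∫(2*z**2*exp(4*z)) dz by parts with u = z**2, dv = (2*exp(4*z)) dz, so v = exp(4*z)/2: now z**2*exp(4*z)/2 + ∫(-z*exp(4*z)) dz.
Step 2. Integrate ∫(-z*exp(4*z)) dz by parts with u = z, dv = (-exp(4*z)) dz, so v = -exp(4*z)/4: now z**2*exp(4*z)/2 - z*exp(4*z)/4 + ∫(exp(4*z)/4) dz.
Step 3. Evaluate the standard form: now z**2*exp(4*z)/2 - z*exp(4*z)/4 + exp(4*z)/16.
Answer: z**2*exp(4*z)/2 - z*exp(4*z)/4 + exp(4*z)/16.


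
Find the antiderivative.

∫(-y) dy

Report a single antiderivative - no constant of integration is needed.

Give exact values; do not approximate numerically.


Answer: -y**2/2.


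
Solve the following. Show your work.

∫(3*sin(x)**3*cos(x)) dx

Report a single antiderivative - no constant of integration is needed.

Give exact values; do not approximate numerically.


Step 1. Substitute u = sin(x), turning ∫(3*sin(x)**3*cos(x)) dx into ∫(3*u**3) du: now ∫(3*u**3) du.
Step 2. Evaluate the standard form: now 3*u**4/4.
Step 3. Substitute back u = sin(x): now 3*sin(x)**4/4.
Answer: 3*sin(x)**4/4.


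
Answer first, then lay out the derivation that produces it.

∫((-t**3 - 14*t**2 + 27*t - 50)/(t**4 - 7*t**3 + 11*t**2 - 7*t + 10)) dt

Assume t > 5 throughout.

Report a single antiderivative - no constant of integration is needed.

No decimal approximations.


The answer is -5*log(t - 5) + 4*log(t - 2) - 4*atan(t).
Step 1. Decompose ∫((-t**3 - 14*t**2 + 27*t - 50)/(t**4 - 7*t**3 + 11*t**2 - 7*t + 10)) dt by partial fractions, (-t**3 - 14*t**2 + 27*t - 50)/(t**4 - 7*t**3 + 11*t**2 - 7*t + 10) = -4/(t**2 + 1) + 4/(t - 2) - 5/(t - 5): now ∫(-5/(t - 5)) dt + ∫(4/(t - 2)) dt + ∫(-4/(t**2 + 1)) dt.
Step 2. Evaluate the standard form [assuming t > 2]: now 4*log(t - 2) + ∫(-5/(t - 5)) dt + ∫(-4/(t**2 + 1)) dt.
Step 3. Evaluate the standard form [assuming t > 5]: now -5*log(t - 5) + 4*log(t - 2) + ∫(-4/(t**2 + 1)) dt.
Step 4. Evaluate the standard form: now -5*log(t - 5) + 4*log(t - 2) - 4*atan(t).
Answer: -5*log(t - 5) + 4*log(t - 2) - 4*atan(t).
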